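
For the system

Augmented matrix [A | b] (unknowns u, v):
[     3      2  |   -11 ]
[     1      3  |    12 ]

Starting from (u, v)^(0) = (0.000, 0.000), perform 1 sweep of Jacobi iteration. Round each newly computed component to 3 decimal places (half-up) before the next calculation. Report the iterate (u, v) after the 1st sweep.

Iteration 1:
  u = (-11 - (2)·0.000) / (3) = -3.667
  v = (12 - (1)·0.000) / (3) = 4.000

(-3.667, 4.000)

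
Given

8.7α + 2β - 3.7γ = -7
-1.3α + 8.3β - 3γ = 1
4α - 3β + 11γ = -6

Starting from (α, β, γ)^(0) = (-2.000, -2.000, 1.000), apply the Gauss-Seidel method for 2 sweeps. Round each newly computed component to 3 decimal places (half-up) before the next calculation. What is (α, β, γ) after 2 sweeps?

Iteration 1:
  α = (-7 - (2)·-2.000 - (-3.7)·1.000) / (8.7) = 0.080
  β = (1 - (-1.3)·0.080 - (-3)·1.000) / (8.3) = 0.494
  γ = (-6 - (4)·0.080 - (-3)·0.494) / (11) = -0.440
Iteration 2:
  α = (-7 - (2)·0.494 - (-3.7)·-0.440) / (8.7) = -1.105
  β = (1 - (-1.3)·-1.105 - (-3)·-0.440) / (8.3) = -0.212
  γ = (-6 - (4)·-1.105 - (-3)·-0.212) / (11) = -0.201

(-1.105, -0.212, -0.201)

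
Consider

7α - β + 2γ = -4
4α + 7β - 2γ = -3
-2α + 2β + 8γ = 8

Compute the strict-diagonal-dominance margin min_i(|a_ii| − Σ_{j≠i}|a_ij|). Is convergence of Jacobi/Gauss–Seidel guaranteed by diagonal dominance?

1

row 1: |7| − (1+2) = 4
row 2: |7| − (4+2) = 1
row 3: |8| − (2+2) = 4
minimum over rows = 1 → strictly diagonally dominant (convergence guaranteed)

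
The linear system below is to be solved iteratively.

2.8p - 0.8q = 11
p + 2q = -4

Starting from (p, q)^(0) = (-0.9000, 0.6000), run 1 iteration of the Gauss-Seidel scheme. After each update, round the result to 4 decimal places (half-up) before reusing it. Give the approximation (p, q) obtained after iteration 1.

(4.1000, -4.0500)

Iteration 1:
  p = (11 - (-0.8)·0.6000) / (2.8) = 4.1000
  q = (-4 - (1)·4.1000) / (2) = -4.0500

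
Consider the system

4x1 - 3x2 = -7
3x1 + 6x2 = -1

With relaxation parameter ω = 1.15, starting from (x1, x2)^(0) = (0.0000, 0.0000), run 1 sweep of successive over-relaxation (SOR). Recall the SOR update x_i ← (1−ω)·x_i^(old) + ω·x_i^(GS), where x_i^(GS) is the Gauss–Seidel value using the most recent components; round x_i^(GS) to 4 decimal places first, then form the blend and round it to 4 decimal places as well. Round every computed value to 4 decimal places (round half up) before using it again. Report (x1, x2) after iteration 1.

Iteration 1:
  x1: GS value = (-7 - (-3)·0.0000) / (4) = -1.7500;  x1 ← (1−ω)·0.0000 + ω·-1.7500 = -2.0125
  x2: GS value = (-1 - (3)·-2.0125) / (6) = 0.8396;  x2 ← (1−ω)·0.0000 + ω·0.8396 = 0.9655

(-2.0125, 0.9655)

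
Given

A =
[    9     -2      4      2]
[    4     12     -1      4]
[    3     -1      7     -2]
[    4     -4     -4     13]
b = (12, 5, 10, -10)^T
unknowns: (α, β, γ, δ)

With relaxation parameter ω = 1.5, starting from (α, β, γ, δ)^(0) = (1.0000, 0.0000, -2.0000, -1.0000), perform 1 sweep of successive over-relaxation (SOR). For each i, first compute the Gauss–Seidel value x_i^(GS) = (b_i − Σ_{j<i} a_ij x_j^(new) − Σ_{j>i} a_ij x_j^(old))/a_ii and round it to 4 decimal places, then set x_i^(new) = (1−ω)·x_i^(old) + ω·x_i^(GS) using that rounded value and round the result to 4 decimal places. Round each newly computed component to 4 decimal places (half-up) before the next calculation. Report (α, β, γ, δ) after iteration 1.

Iteration 1:
  α: GS value = (12 - (-2)·0.0000 - (4)·-2.0000 - (2)·-1.0000) / (9) = 2.4444;  α ← (1−ω)·1.0000 + ω·2.4444 = 3.1666
  β: GS value = (5 - (4)·3.1666 - (-1)·-2.0000 - (4)·-1.0000) / (12) = -0.4722;  β ← (1−ω)·0.0000 + ω·-0.4722 = -0.7083
  γ: GS value = (10 - (3)·3.1666 - (-1)·-0.7083 - (-2)·-1.0000) / (7) = -0.3154;  γ ← (1−ω)·-2.0000 + ω·-0.3154 = 0.5269
  δ: GS value = (-10 - (4)·3.1666 - (-4)·-0.7083 - (-4)·0.5269) / (13) = -1.7994;  δ ← (1−ω)·-1.0000 + ω·-1.7994 = -2.1991

(3.1666, -0.7083, 0.5269, -2.1991)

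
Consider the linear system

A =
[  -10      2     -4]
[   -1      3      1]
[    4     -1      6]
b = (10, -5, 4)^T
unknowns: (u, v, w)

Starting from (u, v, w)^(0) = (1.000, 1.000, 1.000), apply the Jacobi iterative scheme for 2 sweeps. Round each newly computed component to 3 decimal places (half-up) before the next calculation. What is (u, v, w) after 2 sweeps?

(-1.400, -2.122, 1.189)

Iteration 1:
  u = (10 - (2)·1.000 - (-4)·1.000) / (-10) = -1.200
  v = (-5 - (-1)·1.000 - (1)·1.000) / (3) = -1.667
  w = (4 - (4)·1.000 - (-1)·1.000) / (6) = 0.167
Iteration 2:
  u = (10 - (2)·-1.667 - (-4)·0.167) / (-10) = -1.400
  v = (-5 - (-1)·-1.200 - (1)·0.167) / (3) = -2.122
  w = (4 - (4)·-1.200 - (-1)·-1.667) / (6) = 1.189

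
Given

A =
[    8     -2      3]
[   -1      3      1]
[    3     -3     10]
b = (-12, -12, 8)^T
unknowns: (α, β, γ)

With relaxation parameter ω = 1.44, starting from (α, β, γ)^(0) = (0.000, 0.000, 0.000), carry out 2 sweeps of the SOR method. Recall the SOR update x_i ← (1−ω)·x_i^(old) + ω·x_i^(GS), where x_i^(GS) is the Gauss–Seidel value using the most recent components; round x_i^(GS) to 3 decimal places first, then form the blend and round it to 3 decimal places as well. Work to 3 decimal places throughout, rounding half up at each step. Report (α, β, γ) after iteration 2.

Iteration 1:
  α: GS value = (-12 - (-2)·0.000 - (3)·0.000) / (8) = -1.500;  α ← (1−ω)·0.000 + ω·-1.500 = -2.160
  β: GS value = (-12 - (-1)·-2.160 - (1)·0.000) / (3) = -4.720;  β ← (1−ω)·0.000 + ω·-4.720 = -6.797
  γ: GS value = (8 - (3)·-2.160 - (-3)·-6.797) / (10) = -0.591;  γ ← (1−ω)·0.000 + ω·-0.591 = -0.851
Iteration 2:
  α: GS value = (-12 - (-2)·-6.797 - (3)·-0.851) / (8) = -2.880;  α ← (1−ω)·-2.160 + ω·-2.880 = -3.197
  β: GS value = (-12 - (-1)·-3.197 - (1)·-0.851) / (3) = -4.782;  β ← (1−ω)·-6.797 + ω·-4.782 = -3.895
  γ: GS value = (8 - (3)·-3.197 - (-3)·-3.895) / (10) = 0.591;  γ ← (1−ω)·-0.851 + ω·0.591 = 1.225

(-3.197, -3.895, 1.225)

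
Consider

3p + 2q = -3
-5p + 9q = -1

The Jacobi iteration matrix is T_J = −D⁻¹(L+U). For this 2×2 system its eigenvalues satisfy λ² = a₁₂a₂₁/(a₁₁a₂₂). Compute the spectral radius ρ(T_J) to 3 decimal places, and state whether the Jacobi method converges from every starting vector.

a₁₂a₂₁/(a₁₁a₂₂) = (2)·(-5) / ((3)·(9)) = -0.370370
ρ = √|-0.370370| = √0.370370 = 0.609
ρ < 1, so Jacobi converges

0.609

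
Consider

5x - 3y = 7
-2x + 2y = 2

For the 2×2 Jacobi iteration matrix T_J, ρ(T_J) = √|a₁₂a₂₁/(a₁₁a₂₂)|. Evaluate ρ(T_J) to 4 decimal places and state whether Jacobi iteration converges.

0.7746

a₁₂a₂₁/(a₁₁a₂₂) = (-3)·(-2) / ((5)·(2)) = 0.600000
ρ = √|0.600000| = √0.600000 = 0.7746
ρ < 1, so Jacobi converges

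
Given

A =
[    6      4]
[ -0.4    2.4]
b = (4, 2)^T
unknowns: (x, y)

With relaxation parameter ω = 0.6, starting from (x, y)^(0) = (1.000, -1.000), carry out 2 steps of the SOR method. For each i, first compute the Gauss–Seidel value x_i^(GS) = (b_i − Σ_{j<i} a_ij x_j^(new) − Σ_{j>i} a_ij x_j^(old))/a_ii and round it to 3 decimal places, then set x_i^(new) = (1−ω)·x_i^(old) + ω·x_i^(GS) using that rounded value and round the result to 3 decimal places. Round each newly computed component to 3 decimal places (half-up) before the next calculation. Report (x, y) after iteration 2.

(0.792, 0.667)

Iteration 1:
  x: GS value = (4 - (4)·-1.000) / (6) = 1.333;  x ← (1−ω)·1.000 + ω·1.333 = 1.200
  y: GS value = (2 - (-0.4)·1.200) / (2.4) = 1.033;  y ← (1−ω)·-1.000 + ω·1.033 = 0.220
Iteration 2:
  x: GS value = (4 - (4)·0.220) / (6) = 0.520;  x ← (1−ω)·1.200 + ω·0.520 = 0.792
  y: GS value = (2 - (-0.4)·0.792) / (2.4) = 0.965;  y ← (1−ω)·0.220 + ω·0.965 = 0.667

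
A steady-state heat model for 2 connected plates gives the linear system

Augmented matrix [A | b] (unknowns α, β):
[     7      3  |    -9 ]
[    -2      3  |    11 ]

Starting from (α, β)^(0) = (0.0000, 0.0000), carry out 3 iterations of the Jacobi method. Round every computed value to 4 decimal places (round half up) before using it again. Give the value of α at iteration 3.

Iteration 1:
  α = (-9 - (3)·0.0000) / (7) = -1.2857
  β = (11 - (-2)·0.0000) / (3) = 3.6667
Iteration 2:
  α = (-9 - (3)·3.6667) / (7) = -2.8572
  β = (11 - (-2)·-1.2857) / (3) = 2.8095
Iteration 3:
  α = (-9 - (3)·2.8095) / (7) = -2.4898
  β = (11 - (-2)·-2.8572) / (3) = 1.7619

-2.4898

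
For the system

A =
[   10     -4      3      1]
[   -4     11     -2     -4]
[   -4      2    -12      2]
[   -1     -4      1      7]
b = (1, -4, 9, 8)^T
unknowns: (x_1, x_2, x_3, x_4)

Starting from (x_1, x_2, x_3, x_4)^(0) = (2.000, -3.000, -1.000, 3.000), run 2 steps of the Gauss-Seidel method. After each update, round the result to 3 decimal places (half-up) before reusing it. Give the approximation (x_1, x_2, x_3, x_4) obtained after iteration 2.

(0.011, 0.047, -0.571, 1.253)

Iteration 1:
  x_1 = (1 - (-4)·-3.000 - (3)·-1.000 - (1)·3.000) / (10) = -1.100
  x_2 = (-4 - (-4)·-1.100 - (-2)·-1.000 - (-4)·3.000) / (11) = 0.145
  x_3 = (9 - (-4)·-1.100 - (2)·0.145 - (2)·3.000) / (-12) = 0.141
  x_4 = (8 - (-1)·-1.100 - (-4)·0.145 - (1)·0.141) / (7) = 1.048
Iteration 2:
  x_1 = (1 - (-4)·0.145 - (3)·0.141 - (1)·1.048) / (10) = 0.011
  x_2 = (-4 - (-4)·0.011 - (-2)·0.141 - (-4)·1.048) / (11) = 0.047
  x_3 = (9 - (-4)·0.011 - (2)·0.047 - (2)·1.048) / (-12) = -0.571
  x_4 = (8 - (-1)·0.011 - (-4)·0.047 - (1)·-0.571) / (7) = 1.253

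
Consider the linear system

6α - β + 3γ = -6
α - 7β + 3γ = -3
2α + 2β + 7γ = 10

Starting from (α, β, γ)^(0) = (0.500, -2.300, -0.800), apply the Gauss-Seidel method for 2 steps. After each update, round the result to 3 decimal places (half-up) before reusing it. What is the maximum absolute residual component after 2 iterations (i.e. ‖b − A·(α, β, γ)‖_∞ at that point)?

Iteration 1:
  α = (-6 - (-1)·-2.300 - (3)·-0.800) / (6) = -0.983
  β = (-3 - (1)·-0.983 - (3)·-0.800) / (-7) = -0.055
  γ = (10 - (2)·-0.983 - (2)·-0.055) / (7) = 1.725
Iteration 2:
  α = (-6 - (-1)·-0.055 - (3)·1.725) / (6) = -1.872
  β = (-3 - (1)·-1.872 - (3)·1.725) / (-7) = 0.900
  γ = (10 - (2)·-1.872 - (2)·0.900) / (7) = 1.706
Residual b − A·x = (1.014, 0.054, 0.002); ∞-norm = 1.014

1.014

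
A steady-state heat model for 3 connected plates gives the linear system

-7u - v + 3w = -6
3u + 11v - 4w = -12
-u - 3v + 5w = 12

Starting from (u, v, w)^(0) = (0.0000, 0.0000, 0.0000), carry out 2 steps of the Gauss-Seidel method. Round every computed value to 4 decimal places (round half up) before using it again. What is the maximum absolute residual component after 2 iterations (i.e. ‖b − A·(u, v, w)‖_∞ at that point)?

Iteration 1:
  u = (-6 - (-1)·0.0000 - (3)·0.0000) / (-7) = 0.8571
  v = (-12 - (3)·0.8571 - (-4)·0.0000) / (11) = -1.3247
  w = (12 - (-1)·0.8571 - (-3)·-1.3247) / (5) = 1.7766
Iteration 2:
  u = (-6 - (-1)·-1.3247 - (3)·1.7766) / (-7) = 1.8078
  v = (-12 - (3)·1.8078 - (-4)·1.7766) / (11) = -0.9379
  w = (12 - (-1)·1.8078 - (-3)·-0.9379) / (5) = 2.1988
Residual b − A·x = (-0.8797, 1.6887, 0.0001); ∞-norm = 1.6887

1.6887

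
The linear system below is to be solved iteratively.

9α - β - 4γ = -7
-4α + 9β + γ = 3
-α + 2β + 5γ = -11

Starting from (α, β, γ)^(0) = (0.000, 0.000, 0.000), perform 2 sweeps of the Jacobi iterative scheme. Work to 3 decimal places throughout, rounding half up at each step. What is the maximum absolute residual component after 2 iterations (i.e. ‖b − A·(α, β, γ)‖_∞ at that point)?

3.475

Iteration 1:
  α = (-7 - (-1)·0.000 - (-4)·0.000) / (9) = -0.778
  β = (3 - (-4)·0.000 - (1)·0.000) / (9) = 0.333
  γ = (-11 - (-1)·0.000 - (2)·0.000) / (5) = -2.200
Iteration 2:
  α = (-7 - (-1)·0.333 - (-4)·-2.200) / (9) = -1.719
  β = (3 - (-4)·-0.778 - (1)·-2.200) / (9) = 0.232
  γ = (-11 - (-1)·-0.778 - (2)·0.333) / (5) = -2.489
Residual b − A·x = (-1.253, -3.475, -0.738); ∞-norm = 3.475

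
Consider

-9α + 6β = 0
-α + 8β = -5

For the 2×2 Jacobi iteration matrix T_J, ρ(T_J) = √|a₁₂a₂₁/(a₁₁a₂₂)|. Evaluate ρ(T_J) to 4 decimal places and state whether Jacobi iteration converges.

a₁₂a₂₁/(a₁₁a₂₂) = (6)·(-1) / ((-9)·(8)) = 0.083333
ρ = √|0.083333| = √0.083333 = 0.2887
ρ < 1, so Jacobi converges

0.2887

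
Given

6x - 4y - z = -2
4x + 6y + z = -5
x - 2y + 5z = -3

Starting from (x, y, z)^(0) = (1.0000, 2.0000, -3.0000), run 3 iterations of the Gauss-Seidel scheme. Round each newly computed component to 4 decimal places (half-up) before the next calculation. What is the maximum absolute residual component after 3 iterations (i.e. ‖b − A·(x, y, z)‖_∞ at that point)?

1.9688

Iteration 1:
  x = (-2 - (-4)·2.0000 - (-1)·-3.0000) / (6) = 0.5000
  y = (-5 - (4)·0.5000 - (1)·-3.0000) / (6) = -0.6667
  z = (-3 - (1)·0.5000 - (-2)·-0.6667) / (5) = -0.9667
Iteration 2:
  x = (-2 - (-4)·-0.6667 - (-1)·-0.9667) / (6) = -0.9389
  y = (-5 - (4)·-0.9389 - (1)·-0.9667) / (6) = -0.0463
  z = (-3 - (1)·-0.9389 - (-2)·-0.0463) / (5) = -0.4307
Iteration 3:
  x = (-2 - (-4)·-0.0463 - (-1)·-0.4307) / (6) = -0.4360
  y = (-5 - (4)·-0.4360 - (1)·-0.4307) / (6) = -0.4709
  z = (-3 - (1)·-0.4360 - (-2)·-0.4709) / (5) = -0.7012
Residual b − A·x = (-1.9688, 0.2706, 0.0002); ∞-norm = 1.9688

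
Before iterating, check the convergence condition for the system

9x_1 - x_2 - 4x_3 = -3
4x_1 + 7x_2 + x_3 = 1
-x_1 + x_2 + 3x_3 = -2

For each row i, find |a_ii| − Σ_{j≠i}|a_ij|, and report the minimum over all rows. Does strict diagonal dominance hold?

1

row 1: |9| − (1+4) = 4
row 2: |7| − (4+1) = 2
row 3: |3| − (1+1) = 1
minimum over rows = 1 → strictly diagonally dominant (convergence guaranteed)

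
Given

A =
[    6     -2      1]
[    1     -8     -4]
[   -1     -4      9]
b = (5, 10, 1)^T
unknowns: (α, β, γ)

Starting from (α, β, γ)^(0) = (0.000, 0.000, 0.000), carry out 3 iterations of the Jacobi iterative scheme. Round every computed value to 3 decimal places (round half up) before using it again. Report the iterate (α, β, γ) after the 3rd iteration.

(0.492, -1.024, -0.378)

Iteration 1:
  α = (5 - (-2)·0.000 - (1)·0.000) / (6) = 0.833
  β = (10 - (1)·0.000 - (-4)·0.000) / (-8) = -1.250
  γ = (1 - (-1)·0.000 - (-4)·0.000) / (9) = 0.111
Iteration 2:
  α = (5 - (-2)·-1.250 - (1)·0.111) / (6) = 0.398
  β = (10 - (1)·0.833 - (-4)·0.111) / (-8) = -1.201
  γ = (1 - (-1)·0.833 - (-4)·-1.250) / (9) = -0.352
Iteration 3:
  α = (5 - (-2)·-1.201 - (1)·-0.352) / (6) = 0.492
  β = (10 - (1)·0.398 - (-4)·-0.352) / (-8) = -1.024
  γ = (1 - (-1)·0.398 - (-4)·-1.201) / (9) = -0.378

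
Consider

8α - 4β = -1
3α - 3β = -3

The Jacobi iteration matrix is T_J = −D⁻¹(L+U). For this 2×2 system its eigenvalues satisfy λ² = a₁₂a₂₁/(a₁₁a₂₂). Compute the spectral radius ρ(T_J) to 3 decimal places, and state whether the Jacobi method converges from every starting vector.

0.707

a₁₂a₂₁/(a₁₁a₂₂) = (-4)·(3) / ((8)·(-3)) = 0.500000
ρ = √|0.500000| = √0.500000 = 0.707
ρ < 1, so Jacobi converges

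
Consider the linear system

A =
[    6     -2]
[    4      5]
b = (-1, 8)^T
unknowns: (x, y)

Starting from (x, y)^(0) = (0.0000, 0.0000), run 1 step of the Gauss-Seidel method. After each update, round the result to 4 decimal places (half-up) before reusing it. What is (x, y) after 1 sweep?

Iteration 1:
  x = (-1 - (-2)·0.0000) / (6) = -0.1667
  y = (8 - (4)·-0.1667) / (5) = 1.7334

(-0.1667, 1.7334)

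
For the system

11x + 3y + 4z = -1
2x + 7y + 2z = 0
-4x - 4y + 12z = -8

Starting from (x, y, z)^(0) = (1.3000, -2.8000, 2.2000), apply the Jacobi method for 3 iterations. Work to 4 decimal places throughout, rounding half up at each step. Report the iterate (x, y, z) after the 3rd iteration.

(0.1873, 0.1247, -0.3414)

Iteration 1:
  x = (-1 - (3)·-2.8000 - (4)·2.2000) / (11) = -0.1273
  y = (0 - (2)·1.3000 - (2)·2.2000) / (7) = -1.0000
  z = (-8 - (-4)·1.3000 - (-4)·-2.8000) / (12) = -1.1667
Iteration 2:
  x = (-1 - (3)·-1.0000 - (4)·-1.1667) / (11) = 0.6061
  y = (0 - (2)·-0.1273 - (2)·-1.1667) / (7) = 0.3697
  z = (-8 - (-4)·-0.1273 - (-4)·-1.0000) / (12) = -1.0424
Iteration 3:
  x = (-1 - (3)·0.3697 - (4)·-1.0424) / (11) = 0.1873
  y = (0 - (2)·0.6061 - (2)·-1.0424) / (7) = 0.1247
  z = (-8 - (-4)·0.6061 - (-4)·0.3697) / (12) = -0.3414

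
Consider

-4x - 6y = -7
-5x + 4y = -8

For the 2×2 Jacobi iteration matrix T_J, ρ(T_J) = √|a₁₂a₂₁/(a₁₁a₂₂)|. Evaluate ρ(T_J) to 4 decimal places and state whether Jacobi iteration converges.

a₁₂a₂₁/(a₁₁a₂₂) = (-6)·(-5) / ((-4)·(4)) = -1.875000
ρ = √|-1.875000| = √1.875000 = 1.3693
ρ > 1, so Jacobi diverges

1.3693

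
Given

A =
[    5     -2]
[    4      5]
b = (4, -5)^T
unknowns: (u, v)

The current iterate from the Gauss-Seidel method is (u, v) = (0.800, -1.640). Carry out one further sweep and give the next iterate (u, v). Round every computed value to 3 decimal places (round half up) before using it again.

(0.144, -1.115)

One sweep:
  u = (4 - (-2)·-1.640) / (5) = 0.144
  v = (-5 - (4)·0.144) / (5) = -1.115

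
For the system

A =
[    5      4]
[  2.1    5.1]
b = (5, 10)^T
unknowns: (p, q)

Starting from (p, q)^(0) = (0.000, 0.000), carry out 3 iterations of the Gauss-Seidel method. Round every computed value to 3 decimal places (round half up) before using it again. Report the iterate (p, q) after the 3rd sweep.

(-0.647, 2.227)

Iteration 1:
  p = (5 - (4)·0.000) / (5) = 1.000
  q = (10 - (2.1)·1.000) / (5.1) = 1.549
Iteration 2:
  p = (5 - (4)·1.549) / (5) = -0.239
  q = (10 - (2.1)·-0.239) / (5.1) = 2.059
Iteration 3:
  p = (5 - (4)·2.059) / (5) = -0.647
  q = (10 - (2.1)·-0.647) / (5.1) = 2.227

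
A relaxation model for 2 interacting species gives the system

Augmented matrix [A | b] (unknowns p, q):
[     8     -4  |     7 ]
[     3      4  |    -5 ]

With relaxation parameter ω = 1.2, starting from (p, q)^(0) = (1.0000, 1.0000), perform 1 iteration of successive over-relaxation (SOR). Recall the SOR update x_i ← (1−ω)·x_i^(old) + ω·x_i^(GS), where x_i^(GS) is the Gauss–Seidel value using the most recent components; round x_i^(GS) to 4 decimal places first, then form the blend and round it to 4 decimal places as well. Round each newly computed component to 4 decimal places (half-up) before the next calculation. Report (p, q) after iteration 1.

Iteration 1:
  p: GS value = (7 - (-4)·1.0000) / (8) = 1.3750;  p ← (1−ω)·1.0000 + ω·1.3750 = 1.4500
  q: GS value = (-5 - (3)·1.4500) / (4) = -2.3375;  q ← (1−ω)·1.0000 + ω·-2.3375 = -3.0050

(1.4500, -3.0050)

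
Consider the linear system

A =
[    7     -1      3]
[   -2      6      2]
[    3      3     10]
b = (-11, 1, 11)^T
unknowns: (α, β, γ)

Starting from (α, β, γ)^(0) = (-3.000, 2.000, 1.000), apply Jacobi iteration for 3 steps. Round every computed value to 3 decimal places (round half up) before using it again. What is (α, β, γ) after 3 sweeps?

Iteration 1:
  α = (-11 - (-1)·2.000 - (3)·1.000) / (7) = -1.714
  β = (1 - (-2)·-3.000 - (2)·1.000) / (6) = -1.167
  γ = (11 - (3)·-3.000 - (3)·2.000) / (10) = 1.400
Iteration 2:
  α = (-11 - (-1)·-1.167 - (3)·1.400) / (7) = -2.338
  β = (1 - (-2)·-1.714 - (2)·1.400) / (6) = -0.871
  γ = (11 - (3)·-1.714 - (3)·-1.167) / (10) = 1.964
Iteration 3:
  α = (-11 - (-1)·-0.871 - (3)·1.964) / (7) = -2.538
  β = (1 - (-2)·-2.338 - (2)·1.964) / (6) = -1.267
  γ = (11 - (3)·-2.338 - (3)·-0.871) / (10) = 2.063

(-2.538, -1.267, 2.063)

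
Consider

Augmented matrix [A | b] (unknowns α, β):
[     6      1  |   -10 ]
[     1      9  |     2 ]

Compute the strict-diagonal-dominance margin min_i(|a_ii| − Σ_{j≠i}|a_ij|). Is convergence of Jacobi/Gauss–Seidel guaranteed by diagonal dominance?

5

row 1: |6| − (1) = 5
row 2: |9| − (1) = 8
minimum over rows = 5 → strictly diagonally dominant (convergence guaranteed)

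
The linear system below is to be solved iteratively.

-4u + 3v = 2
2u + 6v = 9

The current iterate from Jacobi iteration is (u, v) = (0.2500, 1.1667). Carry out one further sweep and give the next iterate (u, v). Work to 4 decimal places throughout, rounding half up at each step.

One sweep:
  u = (2 - (3)·1.1667) / (-4) = 0.3750
  v = (9 - (2)·0.2500) / (6) = 1.4167

(0.3750, 1.4167)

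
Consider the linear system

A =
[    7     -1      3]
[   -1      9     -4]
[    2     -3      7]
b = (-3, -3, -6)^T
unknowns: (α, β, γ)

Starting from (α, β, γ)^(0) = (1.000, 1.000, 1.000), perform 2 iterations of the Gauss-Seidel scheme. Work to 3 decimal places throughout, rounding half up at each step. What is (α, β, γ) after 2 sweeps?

(-0.150, -0.634, -1.086)

Iteration 1:
  α = (-3 - (-1)·1.000 - (3)·1.000) / (7) = -0.714
  β = (-3 - (-1)·-0.714 - (-4)·1.000) / (9) = 0.032
  γ = (-6 - (2)·-0.714 - (-3)·0.032) / (7) = -0.639
Iteration 2:
  α = (-3 - (-1)·0.032 - (3)·-0.639) / (7) = -0.150
  β = (-3 - (-1)·-0.150 - (-4)·-0.639) / (9) = -0.634
  γ = (-6 - (2)·-0.150 - (-3)·-0.634) / (7) = -1.086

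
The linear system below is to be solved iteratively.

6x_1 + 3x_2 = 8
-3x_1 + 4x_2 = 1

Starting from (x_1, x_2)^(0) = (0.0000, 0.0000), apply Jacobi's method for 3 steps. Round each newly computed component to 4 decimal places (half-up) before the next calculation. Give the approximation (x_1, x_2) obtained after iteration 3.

Iteration 1:
  x_1 = (8 - (3)·0.0000) / (6) = 1.3333
  x_2 = (1 - (-3)·0.0000) / (4) = 0.2500
Iteration 2:
  x_1 = (8 - (3)·0.2500) / (6) = 1.2083
  x_2 = (1 - (-3)·1.3333) / (4) = 1.2500
Iteration 3:
  x_1 = (8 - (3)·1.2500) / (6) = 0.7083
  x_2 = (1 - (-3)·1.2083) / (4) = 1.1562

(0.7083, 1.1562)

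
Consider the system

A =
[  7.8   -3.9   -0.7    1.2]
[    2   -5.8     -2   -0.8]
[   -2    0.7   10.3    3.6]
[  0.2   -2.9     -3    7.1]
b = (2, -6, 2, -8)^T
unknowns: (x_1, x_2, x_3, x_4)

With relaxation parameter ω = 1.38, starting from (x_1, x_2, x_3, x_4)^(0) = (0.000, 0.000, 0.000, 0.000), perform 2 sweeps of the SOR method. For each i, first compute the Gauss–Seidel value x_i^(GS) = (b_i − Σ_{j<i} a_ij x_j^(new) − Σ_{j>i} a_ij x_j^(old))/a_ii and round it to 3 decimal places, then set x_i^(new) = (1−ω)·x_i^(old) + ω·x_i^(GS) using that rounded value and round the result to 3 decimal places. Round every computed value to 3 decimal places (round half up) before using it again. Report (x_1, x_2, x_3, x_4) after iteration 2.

(1.463, 1.520, 0.699, -0.141)

Iteration 1:
  x_1: GS value = (2 - (-3.9)·0.000 - (-0.7)·0.000 - (1.2)·0.000) / (7.8) = 0.256;  x_1 ← (1−ω)·0.000 + ω·0.256 = 0.353
  x_2: GS value = (-6 - (2)·0.353 - (-2)·0.000 - (-0.8)·0.000) / (-5.8) = 1.156;  x_2 ← (1−ω)·0.000 + ω·1.156 = 1.595
  x_3: GS value = (2 - (-2)·0.353 - (0.7)·1.595 - (3.6)·0.000) / (10.3) = 0.154;  x_3 ← (1−ω)·0.000 + ω·0.154 = 0.213
  x_4: GS value = (-8 - (0.2)·0.353 - (-2.9)·1.595 - (-3)·0.213) / (7.1) = -0.395;  x_4 ← (1−ω)·0.000 + ω·-0.395 = -0.545
Iteration 2:
  x_1: GS value = (2 - (-3.9)·1.595 - (-0.7)·0.213 - (1.2)·-0.545) / (7.8) = 1.157;  x_1 ← (1−ω)·0.353 + ω·1.157 = 1.463
  x_2: GS value = (-6 - (2)·1.463 - (-2)·0.213 - (-0.8)·-0.545) / (-5.8) = 1.541;  x_2 ← (1−ω)·1.595 + ω·1.541 = 1.520
  x_3: GS value = (2 - (-2)·1.463 - (0.7)·1.520 - (3.6)·-0.545) / (10.3) = 0.565;  x_3 ← (1−ω)·0.213 + ω·0.565 = 0.699
  x_4: GS value = (-8 - (0.2)·1.463 - (-2.9)·1.520 - (-3)·0.699) / (7.1) = -0.252;  x_4 ← (1−ω)·-0.545 + ω·-0.252 = -0.141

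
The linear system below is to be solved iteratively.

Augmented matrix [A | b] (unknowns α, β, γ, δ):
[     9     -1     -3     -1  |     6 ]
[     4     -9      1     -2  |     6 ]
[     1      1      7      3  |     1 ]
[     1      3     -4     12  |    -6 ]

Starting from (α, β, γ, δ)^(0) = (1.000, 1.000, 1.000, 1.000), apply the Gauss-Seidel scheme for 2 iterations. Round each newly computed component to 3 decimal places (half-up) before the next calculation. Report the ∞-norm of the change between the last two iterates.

0.857

Iteration 1:
  α = (6 - (-1)·1.000 - (-3)·1.000 - (-1)·1.000) / (9) = 1.222
  β = (6 - (4)·1.222 - (1)·1.000 - (-2)·1.000) / (-9) = -0.235
  γ = (1 - (1)·1.222 - (1)·-0.235 - (3)·1.000) / (7) = -0.427
  δ = (-6 - (1)·1.222 - (3)·-0.235 - (-4)·-0.427) / (12) = -0.685
Iteration 2:
  α = (6 - (-1)·-0.235 - (-3)·-0.427 - (-1)·-0.685) / (9) = 0.422
  β = (6 - (4)·0.422 - (1)·-0.427 - (-2)·-0.685) / (-9) = -0.374
  γ = (1 - (1)·0.422 - (1)·-0.374 - (3)·-0.685) / (7) = 0.430
  δ = (-6 - (1)·0.422 - (3)·-0.374 - (-4)·0.430) / (12) = -0.298
Change: (-0.800, -0.139, 0.857, 0.387) → max |·| = 0.857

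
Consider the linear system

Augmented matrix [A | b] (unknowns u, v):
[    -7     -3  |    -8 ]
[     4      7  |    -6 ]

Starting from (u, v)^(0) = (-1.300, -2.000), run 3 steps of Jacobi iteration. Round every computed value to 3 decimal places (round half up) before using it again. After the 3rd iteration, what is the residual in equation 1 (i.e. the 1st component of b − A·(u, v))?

1.386

Iteration 1:
  u = (-8 - (-3)·-2.000) / (-7) = 2.000
  v = (-6 - (4)·-1.300) / (7) = -0.114
Iteration 2:
  u = (-8 - (-3)·-0.114) / (-7) = 1.192
  v = (-6 - (4)·2.000) / (7) = -2.000
Iteration 3:
  u = (-8 - (-3)·-2.000) / (-7) = 2.000
  v = (-6 - (4)·1.192) / (7) = -1.538
Residual b − A·x = (1.386, -3.234)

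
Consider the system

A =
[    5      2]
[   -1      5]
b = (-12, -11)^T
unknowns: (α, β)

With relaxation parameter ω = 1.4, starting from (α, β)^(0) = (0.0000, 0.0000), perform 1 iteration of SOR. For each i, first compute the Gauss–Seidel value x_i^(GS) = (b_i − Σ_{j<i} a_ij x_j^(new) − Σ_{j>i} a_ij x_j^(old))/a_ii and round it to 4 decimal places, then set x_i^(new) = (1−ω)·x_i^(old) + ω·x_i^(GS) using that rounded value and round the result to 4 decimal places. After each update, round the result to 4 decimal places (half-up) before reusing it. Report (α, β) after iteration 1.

(-3.3600, -4.0208)

Iteration 1:
  α: GS value = (-12 - (2)·0.0000) / (5) = -2.4000;  α ← (1−ω)·0.0000 + ω·-2.4000 = -3.3600
  β: GS value = (-11 - (-1)·-3.3600) / (5) = -2.8720;  β ← (1−ω)·0.0000 + ω·-2.8720 = -4.0208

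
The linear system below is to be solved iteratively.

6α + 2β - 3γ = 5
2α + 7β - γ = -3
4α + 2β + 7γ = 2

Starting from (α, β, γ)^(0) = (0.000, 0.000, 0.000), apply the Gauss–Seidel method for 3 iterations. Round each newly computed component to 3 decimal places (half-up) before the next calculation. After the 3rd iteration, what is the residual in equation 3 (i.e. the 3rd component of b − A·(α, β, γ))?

0.000

Iteration 1:
  α = (5 - (2)·0.000 - (-3)·0.000) / (6) = 0.833
  β = (-3 - (2)·0.833 - (-1)·0.000) / (7) = -0.667
  γ = (2 - (4)·0.833 - (2)·-0.667) / (7) = 0.000
Iteration 2:
  α = (5 - (2)·-0.667 - (-3)·0.000) / (6) = 1.056
  β = (-3 - (2)·1.056 - (-1)·0.000) / (7) = -0.730
  γ = (2 - (4)·1.056 - (2)·-0.730) / (7) = -0.109
Iteration 3:
  α = (5 - (2)·-0.730 - (-3)·-0.109) / (6) = 1.022
  β = (-3 - (2)·1.022 - (-1)·-0.109) / (7) = -0.736
  γ = (2 - (4)·1.022 - (2)·-0.736) / (7) = -0.088
Residual b − A·x = (0.076, 0.020, 0.000)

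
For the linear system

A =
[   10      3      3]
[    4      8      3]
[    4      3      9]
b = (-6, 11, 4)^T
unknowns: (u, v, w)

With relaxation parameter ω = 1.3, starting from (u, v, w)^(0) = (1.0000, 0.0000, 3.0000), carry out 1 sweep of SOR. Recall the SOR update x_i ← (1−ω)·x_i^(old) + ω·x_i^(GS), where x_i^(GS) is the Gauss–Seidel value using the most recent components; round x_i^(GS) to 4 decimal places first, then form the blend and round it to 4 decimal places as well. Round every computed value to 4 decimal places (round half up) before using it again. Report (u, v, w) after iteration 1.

Iteration 1:
  u: GS value = (-6 - (3)·0.0000 - (3)·3.0000) / (10) = -1.5000;  u ← (1−ω)·1.0000 + ω·-1.5000 = -2.2500
  v: GS value = (11 - (4)·-2.2500 - (3)·3.0000) / (8) = 1.3750;  v ← (1−ω)·0.0000 + ω·1.3750 = 1.7875
  w: GS value = (4 - (4)·-2.2500 - (3)·1.7875) / (9) = 0.8486;  w ← (1−ω)·3.0000 + ω·0.8486 = 0.2032

(-2.2500, 1.7875, 0.2032)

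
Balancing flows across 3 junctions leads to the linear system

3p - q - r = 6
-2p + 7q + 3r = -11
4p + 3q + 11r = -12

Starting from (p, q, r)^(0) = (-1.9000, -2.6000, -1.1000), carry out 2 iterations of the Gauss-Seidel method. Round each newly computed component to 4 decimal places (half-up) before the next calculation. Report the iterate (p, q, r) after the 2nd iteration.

Iteration 1:
  p = (6 - (-1)·-2.6000 - (-1)·-1.1000) / (3) = 0.7667
  q = (-11 - (-2)·0.7667 - (3)·-1.1000) / (7) = -0.8809
  r = (-12 - (4)·0.7667 - (3)·-0.8809) / (11) = -1.1295
Iteration 2:
  p = (6 - (-1)·-0.8809 - (-1)·-1.1295) / (3) = 1.3299
  q = (-11 - (-2)·1.3299 - (3)·-1.1295) / (7) = -0.7074
  r = (-12 - (4)·1.3299 - (3)·-0.7074) / (11) = -1.3816

(1.3299, -0.7074, -1.3816)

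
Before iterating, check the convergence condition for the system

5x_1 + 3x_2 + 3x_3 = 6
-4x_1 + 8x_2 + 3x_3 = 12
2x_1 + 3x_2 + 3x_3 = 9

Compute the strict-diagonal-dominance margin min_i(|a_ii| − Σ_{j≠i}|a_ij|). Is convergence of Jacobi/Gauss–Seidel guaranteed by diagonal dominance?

-2

row 1: |5| − (3+3) = -1
row 2: |8| − (4+3) = 1
row 3: |3| − (2+3) = -2
minimum over rows = -2 → not strictly diagonally dominant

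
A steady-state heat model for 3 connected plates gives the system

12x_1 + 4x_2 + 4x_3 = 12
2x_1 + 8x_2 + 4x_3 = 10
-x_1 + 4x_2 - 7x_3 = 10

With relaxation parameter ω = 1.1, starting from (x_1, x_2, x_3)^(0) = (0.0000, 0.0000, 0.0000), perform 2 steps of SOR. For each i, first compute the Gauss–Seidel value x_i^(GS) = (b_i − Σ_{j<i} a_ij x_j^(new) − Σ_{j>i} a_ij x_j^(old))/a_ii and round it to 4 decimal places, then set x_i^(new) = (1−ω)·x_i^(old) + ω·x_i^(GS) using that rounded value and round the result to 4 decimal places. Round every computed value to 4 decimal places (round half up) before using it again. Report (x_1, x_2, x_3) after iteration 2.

(0.9891, 1.5843, -0.6240)

Iteration 1:
  x_1: GS value = (12 - (4)·0.0000 - (4)·0.0000) / (12) = 1.0000;  x_1 ← (1−ω)·0.0000 + ω·1.0000 = 1.1000
  x_2: GS value = (10 - (2)·1.1000 - (4)·0.0000) / (8) = 0.9750;  x_2 ← (1−ω)·0.0000 + ω·0.9750 = 1.0725
  x_3: GS value = (10 - (-1)·1.1000 - (4)·1.0725) / (-7) = -0.9729;  x_3 ← (1−ω)·0.0000 + ω·-0.9729 = -1.0702
Iteration 2:
  x_1: GS value = (12 - (4)·1.0725 - (4)·-1.0702) / (12) = 0.9992;  x_1 ← (1−ω)·1.1000 + ω·0.9992 = 0.9891
  x_2: GS value = (10 - (2)·0.9891 - (4)·-1.0702) / (8) = 1.5378;  x_2 ← (1−ω)·1.0725 + ω·1.5378 = 1.5843
  x_3: GS value = (10 - (-1)·0.9891 - (4)·1.5843) / (-7) = -0.6646;  x_3 ← (1−ω)·-1.0702 + ω·-0.6646 = -0.6240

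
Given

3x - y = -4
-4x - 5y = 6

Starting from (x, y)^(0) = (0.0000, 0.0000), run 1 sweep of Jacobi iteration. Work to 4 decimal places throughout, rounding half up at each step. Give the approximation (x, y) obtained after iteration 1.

(-1.3333, -1.2000)

Iteration 1:
  x = (-4 - (-1)·0.0000) / (3) = -1.3333
  y = (6 - (-4)·0.0000) / (-5) = -1.2000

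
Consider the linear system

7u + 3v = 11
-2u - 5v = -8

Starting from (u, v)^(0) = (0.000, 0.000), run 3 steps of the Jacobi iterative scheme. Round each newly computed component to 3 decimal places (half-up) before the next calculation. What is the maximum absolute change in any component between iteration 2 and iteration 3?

Iteration 1:
  u = (11 - (3)·0.000) / (7) = 1.571
  v = (-8 - (-2)·0.000) / (-5) = 1.600
Iteration 2:
  u = (11 - (3)·1.600) / (7) = 0.886
  v = (-8 - (-2)·1.571) / (-5) = 0.972
Iteration 3:
  u = (11 - (3)·0.972) / (7) = 1.155
  v = (-8 - (-2)·0.886) / (-5) = 1.246
Change: (0.269, 0.274) → max |·| = 0.274

0.274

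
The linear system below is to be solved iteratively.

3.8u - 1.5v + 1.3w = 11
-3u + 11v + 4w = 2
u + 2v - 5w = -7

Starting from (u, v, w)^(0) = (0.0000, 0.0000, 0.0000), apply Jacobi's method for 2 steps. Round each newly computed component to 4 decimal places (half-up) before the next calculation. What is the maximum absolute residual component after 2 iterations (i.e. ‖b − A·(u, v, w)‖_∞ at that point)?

Iteration 1:
  u = (11 - (-1.5)·0.0000 - (1.3)·0.0000) / (3.8) = 2.8947
  v = (2 - (-3)·0.0000 - (4)·0.0000) / (11) = 0.1818
  w = (-7 - (1)·0.0000 - (2)·0.0000) / (-5) = 1.4000
Iteration 2:
  u = (11 - (-1.5)·0.1818 - (1.3)·1.4000) / (3.8) = 2.4876
  v = (2 - (-3)·2.8947 - (4)·1.4000) / (11) = 0.4622
  w = (-7 - (1)·2.8947 - (2)·0.1818) / (-5) = 2.0517
Residual b − A·x = (-0.4268, -3.8282, -0.1535); ∞-norm = 3.8282

3.8282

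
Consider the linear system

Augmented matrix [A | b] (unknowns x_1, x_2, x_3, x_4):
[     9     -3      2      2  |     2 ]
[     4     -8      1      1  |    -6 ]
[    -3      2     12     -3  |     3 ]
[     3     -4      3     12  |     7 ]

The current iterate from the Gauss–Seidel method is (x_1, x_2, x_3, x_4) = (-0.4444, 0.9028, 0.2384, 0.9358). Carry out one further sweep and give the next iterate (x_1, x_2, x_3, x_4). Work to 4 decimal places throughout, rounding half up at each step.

One sweep:
  x_1 = (2 - (-3)·0.9028 - (2)·0.2384 - (2)·0.9358) / (9) = 0.2622
  x_2 = (-6 - (4)·0.2622 - (1)·0.2384 - (1)·0.9358) / (-8) = 1.0279
  x_3 = (3 - (-3)·0.2622 - (2)·1.0279 - (-3)·0.9358) / (12) = 0.3782
  x_4 = (7 - (3)·0.2622 - (-4)·1.0279 - (3)·0.3782) / (12) = 0.7659

(0.2622, 1.0279, 0.3782, 0.7659)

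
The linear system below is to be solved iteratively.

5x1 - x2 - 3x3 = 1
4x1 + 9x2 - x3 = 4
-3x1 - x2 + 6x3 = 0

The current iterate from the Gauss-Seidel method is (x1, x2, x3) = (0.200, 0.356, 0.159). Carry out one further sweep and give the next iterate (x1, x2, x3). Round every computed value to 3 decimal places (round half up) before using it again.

(0.367, 0.299, 0.233)

One sweep:
  x1 = (1 - (-1)·0.356 - (-3)·0.159) / (5) = 0.367
  x2 = (4 - (4)·0.367 - (-1)·0.159) / (9) = 0.299
  x3 = (0 - (-3)·0.367 - (-1)·0.299) / (6) = 0.233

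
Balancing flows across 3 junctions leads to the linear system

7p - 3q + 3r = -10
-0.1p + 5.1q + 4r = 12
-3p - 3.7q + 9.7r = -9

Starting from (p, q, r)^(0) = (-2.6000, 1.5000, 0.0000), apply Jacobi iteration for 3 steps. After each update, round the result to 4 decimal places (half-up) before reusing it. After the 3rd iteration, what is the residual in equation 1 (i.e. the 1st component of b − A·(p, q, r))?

-3.8525

Iteration 1:
  p = (-10 - (-3)·1.5000 - (3)·0.0000) / (7) = -0.7857
  q = (12 - (-0.1)·-2.6000 - (4)·0.0000) / (5.1) = 2.3020
  r = (-9 - (-3)·-2.6000 - (-3.7)·1.5000) / (9.7) = -1.1598
Iteration 2:
  p = (-10 - (-3)·2.3020 - (3)·-1.1598) / (7) = 0.0551
  q = (12 - (-0.1)·-0.7857 - (4)·-1.1598) / (5.1) = 3.2472
  r = (-9 - (-3)·-0.7857 - (-3.7)·2.3020) / (9.7) = -0.2928
Iteration 3:
  p = (-10 - (-3)·3.2472 - (3)·-0.2928) / (7) = 0.0886
  q = (12 - (-0.1)·0.0551 - (4)·-0.2928) / (5.1) = 2.5837
  r = (-9 - (-3)·0.0551 - (-3.7)·3.2472) / (9.7) = 0.3278
Residual b − A·x = (-3.8525, -2.4792, -2.3542)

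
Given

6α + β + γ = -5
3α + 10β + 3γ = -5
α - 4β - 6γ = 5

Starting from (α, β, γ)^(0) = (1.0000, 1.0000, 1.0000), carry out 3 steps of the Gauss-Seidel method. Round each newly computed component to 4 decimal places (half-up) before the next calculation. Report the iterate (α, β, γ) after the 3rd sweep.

Iteration 1:
  α = (-5 - (1)·1.0000 - (1)·1.0000) / (6) = -1.1667
  β = (-5 - (3)·-1.1667 - (3)·1.0000) / (10) = -0.4500
  γ = (5 - (1)·-1.1667 - (-4)·-0.4500) / (-6) = -0.7278
Iteration 2:
  α = (-5 - (1)·-0.4500 - (1)·-0.7278) / (6) = -0.6370
  β = (-5 - (3)·-0.6370 - (3)·-0.7278) / (10) = -0.0906
  γ = (5 - (1)·-0.6370 - (-4)·-0.0906) / (-6) = -0.8791
Iteration 3:
  α = (-5 - (1)·-0.0906 - (1)·-0.8791) / (6) = -0.6717
  β = (-5 - (3)·-0.6717 - (3)·-0.8791) / (10) = -0.0348
  γ = (5 - (1)·-0.6717 - (-4)·-0.0348) / (-6) = -0.9221

(-0.6717, -0.0348, -0.9221)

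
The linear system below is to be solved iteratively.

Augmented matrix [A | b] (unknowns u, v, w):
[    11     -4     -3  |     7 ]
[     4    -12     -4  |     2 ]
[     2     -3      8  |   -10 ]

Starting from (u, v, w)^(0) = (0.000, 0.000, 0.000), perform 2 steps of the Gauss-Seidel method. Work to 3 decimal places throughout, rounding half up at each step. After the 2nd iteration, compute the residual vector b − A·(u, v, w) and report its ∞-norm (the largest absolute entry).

2.030

Iteration 1:
  u = (7 - (-4)·0.000 - (-3)·0.000) / (11) = 0.636
  v = (2 - (4)·0.636 - (-4)·0.000) / (-12) = 0.045
  w = (-10 - (2)·0.636 - (-3)·0.045) / (8) = -1.392
Iteration 2:
  u = (7 - (-4)·0.045 - (-3)·-1.392) / (11) = 0.273
  v = (2 - (4)·0.273 - (-4)·-1.392) / (-12) = 0.388
  w = (-10 - (2)·0.273 - (-3)·0.388) / (8) = -1.173
Residual b − A·x = (2.030, 0.872, 0.002); ∞-norm = 2.030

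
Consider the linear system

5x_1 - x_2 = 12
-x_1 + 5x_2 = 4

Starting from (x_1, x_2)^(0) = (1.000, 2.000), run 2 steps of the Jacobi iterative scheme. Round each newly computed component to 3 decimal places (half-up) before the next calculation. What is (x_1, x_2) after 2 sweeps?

(2.600, 1.360)

Iteration 1:
  x_1 = (12 - (-1)·2.000) / (5) = 2.800
  x_2 = (4 - (-1)·1.000) / (5) = 1.000
Iteration 2:
  x_1 = (12 - (-1)·1.000) / (5) = 2.600
  x_2 = (4 - (-1)·2.800) / (5) = 1.360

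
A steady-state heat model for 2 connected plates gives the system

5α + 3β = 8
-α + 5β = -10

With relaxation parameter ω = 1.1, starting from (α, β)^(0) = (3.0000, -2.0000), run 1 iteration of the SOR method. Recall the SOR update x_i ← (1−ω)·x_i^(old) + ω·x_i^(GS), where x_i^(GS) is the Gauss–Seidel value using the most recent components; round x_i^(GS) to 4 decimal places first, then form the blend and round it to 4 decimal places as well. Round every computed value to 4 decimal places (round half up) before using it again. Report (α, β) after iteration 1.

(2.7800, -1.3884)

Iteration 1:
  α: GS value = (8 - (3)·-2.0000) / (5) = 2.8000;  α ← (1−ω)·3.0000 + ω·2.8000 = 2.7800
  β: GS value = (-10 - (-1)·2.7800) / (5) = -1.4440;  β ← (1−ω)·-2.0000 + ω·-1.4440 = -1.3884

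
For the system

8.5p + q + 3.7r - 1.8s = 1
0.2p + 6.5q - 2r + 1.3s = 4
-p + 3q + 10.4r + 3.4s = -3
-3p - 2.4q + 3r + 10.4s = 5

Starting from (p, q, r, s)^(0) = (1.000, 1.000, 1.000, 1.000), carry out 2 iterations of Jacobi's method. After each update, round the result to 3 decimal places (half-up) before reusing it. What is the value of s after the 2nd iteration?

Iteration 1:
  p = (1 - (1)·1.000 - (3.7)·1.000 - (-1.8)·1.000) / (8.5) = -0.224
  q = (4 - (0.2)·1.000 - (-2)·1.000 - (1.3)·1.000) / (6.5) = 0.692
  r = (-3 - (-1)·1.000 - (3)·1.000 - (3.4)·1.000) / (10.4) = -0.808
  s = (5 - (-3)·1.000 - (-2.4)·1.000 - (3)·1.000) / (10.4) = 0.712
Iteration 2:
  p = (1 - (1)·0.692 - (3.7)·-0.808 - (-1.8)·0.712) / (8.5) = 0.539
  q = (4 - (0.2)·-0.224 - (-2)·-0.808 - (1.3)·0.712) / (6.5) = 0.231
  r = (-3 - (-1)·-0.224 - (3)·0.692 - (3.4)·0.712) / (10.4) = -0.742
  s = (5 - (-3)·-0.224 - (-2.4)·0.692 - (3)·-0.808) / (10.4) = 0.809

0.809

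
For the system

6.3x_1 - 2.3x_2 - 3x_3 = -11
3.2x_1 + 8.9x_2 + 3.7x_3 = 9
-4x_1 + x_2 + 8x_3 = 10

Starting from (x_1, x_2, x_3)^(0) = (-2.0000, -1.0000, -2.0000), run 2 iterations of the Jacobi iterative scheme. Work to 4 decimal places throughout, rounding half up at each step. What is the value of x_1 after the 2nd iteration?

Iteration 1:
  x_1 = (-11 - (-2.3)·-1.0000 - (-3)·-2.0000) / (6.3) = -3.0635
  x_2 = (9 - (3.2)·-2.0000 - (3.7)·-2.0000) / (8.9) = 2.5618
  x_3 = (10 - (-4)·-2.0000 - (1)·-1.0000) / (8) = 0.3750
Iteration 2:
  x_1 = (-11 - (-2.3)·2.5618 - (-3)·0.3750) / (6.3) = -0.6322
  x_2 = (9 - (3.2)·-3.0635 - (3.7)·0.3750) / (8.9) = 1.9568
  x_3 = (10 - (-4)·-3.0635 - (1)·2.5618) / (8) = -0.6020

-0.6322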